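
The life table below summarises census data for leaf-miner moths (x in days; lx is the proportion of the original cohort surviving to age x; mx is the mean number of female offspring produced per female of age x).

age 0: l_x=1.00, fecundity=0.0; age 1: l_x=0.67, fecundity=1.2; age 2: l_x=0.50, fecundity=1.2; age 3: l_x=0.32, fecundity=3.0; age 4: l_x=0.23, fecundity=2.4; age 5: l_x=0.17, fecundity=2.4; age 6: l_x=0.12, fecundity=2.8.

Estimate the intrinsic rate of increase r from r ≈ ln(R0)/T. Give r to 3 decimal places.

0.426

R0 = Σ lx·mx = 0 + 0.804 + 0.6 + 0.96 + 0.552 + 0.408 + 0.336 = 3.66
Σ x·lx·mx = 11.148; T = 11.148/3.66 = 3.0459…
r ≈ ln(R0)/T = ln(3.66)/3.0459… = 0.42597… → 0.426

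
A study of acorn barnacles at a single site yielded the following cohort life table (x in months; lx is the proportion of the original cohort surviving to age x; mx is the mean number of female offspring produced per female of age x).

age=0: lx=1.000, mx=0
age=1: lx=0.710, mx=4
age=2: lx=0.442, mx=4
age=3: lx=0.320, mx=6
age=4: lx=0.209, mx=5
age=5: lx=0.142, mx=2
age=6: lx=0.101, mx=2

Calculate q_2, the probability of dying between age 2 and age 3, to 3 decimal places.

q_2 = (l_2 − l_3) / l_2 = (0.442 − 0.32) / 0.442
     = 0.122 / 0.442 = 0.276018… → 0.276

0.276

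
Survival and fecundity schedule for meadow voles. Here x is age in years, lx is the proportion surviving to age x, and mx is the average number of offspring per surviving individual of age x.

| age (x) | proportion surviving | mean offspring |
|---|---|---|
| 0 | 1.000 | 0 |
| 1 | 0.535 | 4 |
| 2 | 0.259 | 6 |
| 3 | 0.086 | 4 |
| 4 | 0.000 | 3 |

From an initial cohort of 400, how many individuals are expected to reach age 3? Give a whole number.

34

Expected survivors = N0 · l_3 = 400 × 0.086 = 34.4 → 34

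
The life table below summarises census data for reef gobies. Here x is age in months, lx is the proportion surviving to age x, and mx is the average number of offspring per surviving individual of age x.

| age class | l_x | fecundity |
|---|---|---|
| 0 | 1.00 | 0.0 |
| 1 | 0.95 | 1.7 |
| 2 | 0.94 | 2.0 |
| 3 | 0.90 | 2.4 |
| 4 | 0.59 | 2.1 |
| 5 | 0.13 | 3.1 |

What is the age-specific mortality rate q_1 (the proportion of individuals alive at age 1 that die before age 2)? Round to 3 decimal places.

0.011

q_1 = (l_1 − l_2) / l_1 = (0.95 − 0.94) / 0.95
     = 0.01 / 0.95 = 0.010526… → 0.011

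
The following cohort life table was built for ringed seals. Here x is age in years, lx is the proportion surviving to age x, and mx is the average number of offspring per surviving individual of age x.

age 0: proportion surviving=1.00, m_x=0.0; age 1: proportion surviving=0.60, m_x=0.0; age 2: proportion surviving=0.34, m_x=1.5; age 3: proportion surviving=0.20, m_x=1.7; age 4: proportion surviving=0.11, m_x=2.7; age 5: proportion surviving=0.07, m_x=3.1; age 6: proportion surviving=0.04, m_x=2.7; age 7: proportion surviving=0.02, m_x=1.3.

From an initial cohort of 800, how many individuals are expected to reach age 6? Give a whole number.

32

Expected survivors = N0 · l_6 = 800 × 0.04 = 32 → 32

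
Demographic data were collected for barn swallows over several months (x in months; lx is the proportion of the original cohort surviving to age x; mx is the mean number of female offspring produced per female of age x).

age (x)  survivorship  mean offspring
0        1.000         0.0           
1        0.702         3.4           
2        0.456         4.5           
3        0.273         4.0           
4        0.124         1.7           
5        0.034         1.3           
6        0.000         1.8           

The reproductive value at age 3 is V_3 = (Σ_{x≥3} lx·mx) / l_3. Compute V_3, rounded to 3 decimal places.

lx·mx for x ≥ 3: 1.092, 0.2108, 0.0442, 0 → sum = 1.347
V_3 = 1.347 / l_3 = 1.347 / 0.273 = 4.934066… → 4.934

4.934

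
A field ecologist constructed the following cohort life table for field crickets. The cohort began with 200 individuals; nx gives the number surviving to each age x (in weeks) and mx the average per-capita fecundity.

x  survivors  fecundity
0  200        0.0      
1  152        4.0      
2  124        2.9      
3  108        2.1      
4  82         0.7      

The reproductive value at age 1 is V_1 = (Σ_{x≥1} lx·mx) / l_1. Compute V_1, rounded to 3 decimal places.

lx = nx/n0 = nx/200: 1, 0.76, 0.62, 0.54, 0.41
lx·mx for x ≥ 1: 3.04, 1.798, 1.134, 0.287 → sum = 6.259
V_1 = 6.259 / l_1 = 6.259 / 0.76 = 8.235526… → 8.236

8.236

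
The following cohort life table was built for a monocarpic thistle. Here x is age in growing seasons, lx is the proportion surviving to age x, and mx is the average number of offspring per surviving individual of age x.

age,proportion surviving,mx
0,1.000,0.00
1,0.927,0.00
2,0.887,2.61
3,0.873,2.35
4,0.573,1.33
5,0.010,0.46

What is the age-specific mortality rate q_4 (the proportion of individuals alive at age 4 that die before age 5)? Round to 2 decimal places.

q_4 = (l_4 − l_5) / l_4 = (0.573 − 0.01) / 0.573
     = 0.563 / 0.573 = 0.982548… → 0.98

0.98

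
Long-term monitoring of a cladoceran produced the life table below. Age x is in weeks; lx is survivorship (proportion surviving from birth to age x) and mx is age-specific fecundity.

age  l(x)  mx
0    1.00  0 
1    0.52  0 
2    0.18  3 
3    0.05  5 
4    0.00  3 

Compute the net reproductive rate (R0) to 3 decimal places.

0.790

lx·mx by age: 0, 0, 0.54, 0.25, 0
R0 = Σ lx·mx = 0.79 → 0.790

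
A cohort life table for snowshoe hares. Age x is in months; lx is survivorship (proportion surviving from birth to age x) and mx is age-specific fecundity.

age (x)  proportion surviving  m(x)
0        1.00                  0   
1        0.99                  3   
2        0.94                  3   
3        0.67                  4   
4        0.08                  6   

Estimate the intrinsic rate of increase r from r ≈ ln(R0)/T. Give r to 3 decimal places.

R0 = Σ lx·mx = 0 + 2.97 + 2.82 + 2.68 + 0.48 = 8.95
Σ x·lx·mx = 18.57; T = 18.57/8.95 = 2.07486…
r ≈ ln(R0)/T = ln(8.95)/2.07486… = 1.05629… → 1.056

1.056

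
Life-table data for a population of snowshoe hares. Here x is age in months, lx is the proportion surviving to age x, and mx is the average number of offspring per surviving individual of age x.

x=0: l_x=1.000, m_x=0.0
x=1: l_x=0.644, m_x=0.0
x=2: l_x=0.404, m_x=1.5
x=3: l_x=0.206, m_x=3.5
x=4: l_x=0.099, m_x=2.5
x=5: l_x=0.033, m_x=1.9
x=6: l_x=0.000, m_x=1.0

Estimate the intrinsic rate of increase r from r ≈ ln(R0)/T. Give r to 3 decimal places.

R0 = Σ lx·mx = 0 + 0 + 0.606 + 0.721 + 0.2475 + 0.0627 + 0 = 1.6372
Σ x·lx·mx = 4.6785; T = 4.6785/1.6372 = 2.85762…
r ≈ ln(R0)/T = ln(1.6372)/2.85762… = 0.17252… → 0.173

0.173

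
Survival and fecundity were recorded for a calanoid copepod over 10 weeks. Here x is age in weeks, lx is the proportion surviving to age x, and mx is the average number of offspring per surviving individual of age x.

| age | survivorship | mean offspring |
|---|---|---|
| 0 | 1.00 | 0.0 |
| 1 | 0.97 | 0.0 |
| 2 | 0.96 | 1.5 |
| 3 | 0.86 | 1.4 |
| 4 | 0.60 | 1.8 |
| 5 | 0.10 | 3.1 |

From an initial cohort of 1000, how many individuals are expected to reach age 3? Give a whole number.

860

Expected survivors = N0 · l_3 = 1000 × 0.86 = 860 → 860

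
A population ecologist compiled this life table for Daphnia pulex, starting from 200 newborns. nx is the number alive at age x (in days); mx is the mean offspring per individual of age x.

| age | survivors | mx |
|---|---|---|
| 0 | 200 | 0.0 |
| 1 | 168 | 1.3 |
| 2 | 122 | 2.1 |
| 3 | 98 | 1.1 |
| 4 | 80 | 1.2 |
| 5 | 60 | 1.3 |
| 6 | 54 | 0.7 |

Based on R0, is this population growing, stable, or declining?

growing

lx = nx/n0 = nx/200: 1, 0.84, 0.61, 0.49, 0.4, 0.3, 0.27
R0 = Σ lx·mx = 0 + 1.092 + 1.281 + 0.539 + 0.48 + 0.39 + 0.189 = 3.971
R0 > 1, so the population is growing.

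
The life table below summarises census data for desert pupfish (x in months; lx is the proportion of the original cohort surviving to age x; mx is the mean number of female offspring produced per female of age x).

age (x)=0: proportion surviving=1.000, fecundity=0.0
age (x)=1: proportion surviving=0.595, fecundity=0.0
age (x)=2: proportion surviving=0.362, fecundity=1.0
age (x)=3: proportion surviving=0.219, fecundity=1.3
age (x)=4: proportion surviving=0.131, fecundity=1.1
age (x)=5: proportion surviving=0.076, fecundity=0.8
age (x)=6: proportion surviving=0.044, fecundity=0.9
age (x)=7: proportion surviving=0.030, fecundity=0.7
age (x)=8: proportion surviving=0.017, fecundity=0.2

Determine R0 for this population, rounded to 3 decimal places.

0.916

lx·mx by age: 0, 0, 0.362, 0.2847, 0.1441, 0.0608, 0.0396, 0.021, 0.0034
R0 = Σ lx·mx = 0.9156 → 0.916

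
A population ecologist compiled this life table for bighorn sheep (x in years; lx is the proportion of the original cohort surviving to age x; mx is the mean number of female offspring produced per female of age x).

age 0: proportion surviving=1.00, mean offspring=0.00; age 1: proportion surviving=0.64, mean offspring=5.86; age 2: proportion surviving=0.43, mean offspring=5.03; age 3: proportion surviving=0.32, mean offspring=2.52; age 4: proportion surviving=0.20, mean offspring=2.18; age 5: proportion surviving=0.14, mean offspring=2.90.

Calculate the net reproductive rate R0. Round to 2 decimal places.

7.56

lx·mx by age: 0, 3.7504, 2.1629, 0.8064, 0.436, 0.406
R0 = Σ lx·mx = 7.5617 → 7.56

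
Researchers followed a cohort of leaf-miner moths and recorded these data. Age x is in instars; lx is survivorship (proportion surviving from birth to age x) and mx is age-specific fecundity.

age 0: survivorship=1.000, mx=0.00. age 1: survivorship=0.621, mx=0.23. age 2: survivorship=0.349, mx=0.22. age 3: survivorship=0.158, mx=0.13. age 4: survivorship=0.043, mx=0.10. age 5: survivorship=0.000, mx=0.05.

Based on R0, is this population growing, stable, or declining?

R0 = Σ lx·mx = 0 + 0.14283 + 0.07678 + 0.02054 + 0.0043 + 0 = 0.24445
R0 < 1, so the population is declining.

declining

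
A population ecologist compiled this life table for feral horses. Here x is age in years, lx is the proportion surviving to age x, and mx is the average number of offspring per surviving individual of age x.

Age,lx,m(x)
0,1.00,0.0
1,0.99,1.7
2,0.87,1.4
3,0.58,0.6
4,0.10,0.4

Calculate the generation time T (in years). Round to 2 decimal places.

lx·mx: 0, 1.683, 1.218, 0.348, 0.04 → R0 = 3.289
x·lx·mx: 0, 1.683, 2.436, 1.044, 0.16 → Σ = 5.323
T = 5.323 / 3.289 = 1.618425… → 1.62

1.62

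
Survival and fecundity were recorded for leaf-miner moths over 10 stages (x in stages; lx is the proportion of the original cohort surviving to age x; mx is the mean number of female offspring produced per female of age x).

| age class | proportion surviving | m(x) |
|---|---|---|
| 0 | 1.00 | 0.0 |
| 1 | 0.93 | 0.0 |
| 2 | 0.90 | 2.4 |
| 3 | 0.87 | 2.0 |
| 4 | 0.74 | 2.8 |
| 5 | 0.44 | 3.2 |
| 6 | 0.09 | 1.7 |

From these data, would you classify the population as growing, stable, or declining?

growing

R0 = Σ lx·mx = 0 + 0 + 2.16 + 1.74 + 2.072 + 1.408 + 0.153 = 7.533
R0 > 1, so the population is growing.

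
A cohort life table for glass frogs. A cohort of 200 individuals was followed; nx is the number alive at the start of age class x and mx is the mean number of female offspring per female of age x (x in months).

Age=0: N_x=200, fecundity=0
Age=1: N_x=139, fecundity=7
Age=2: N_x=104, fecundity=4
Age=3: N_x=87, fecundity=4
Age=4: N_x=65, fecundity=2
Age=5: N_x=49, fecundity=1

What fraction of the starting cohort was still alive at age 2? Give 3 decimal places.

l_2 = n_2/n_0 = 104/200 = 0.52 → 0.520

0.520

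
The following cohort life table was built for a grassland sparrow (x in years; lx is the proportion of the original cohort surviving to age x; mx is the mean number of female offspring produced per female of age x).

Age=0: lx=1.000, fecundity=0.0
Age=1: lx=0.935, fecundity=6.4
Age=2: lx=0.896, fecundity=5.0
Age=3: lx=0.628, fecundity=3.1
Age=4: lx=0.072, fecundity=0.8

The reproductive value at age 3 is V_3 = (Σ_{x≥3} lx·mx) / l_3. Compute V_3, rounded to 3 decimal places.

lx·mx for x ≥ 3: 1.9468, 0.0576 → sum = 2.0044
V_3 = 2.0044 / l_3 = 2.0044 / 0.628 = 3.19172… → 3.192

3.192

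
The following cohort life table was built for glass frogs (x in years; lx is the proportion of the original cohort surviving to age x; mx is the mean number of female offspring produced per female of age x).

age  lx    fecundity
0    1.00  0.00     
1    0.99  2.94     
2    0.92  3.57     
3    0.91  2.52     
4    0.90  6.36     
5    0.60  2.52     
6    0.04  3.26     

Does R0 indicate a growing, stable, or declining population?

R0 = Σ lx·mx = 0 + 2.9106 + 3.2844 + 2.2932 + 5.724 + 1.512 + 0.1304 = 15.8546
R0 > 1, so the population is growing.

growing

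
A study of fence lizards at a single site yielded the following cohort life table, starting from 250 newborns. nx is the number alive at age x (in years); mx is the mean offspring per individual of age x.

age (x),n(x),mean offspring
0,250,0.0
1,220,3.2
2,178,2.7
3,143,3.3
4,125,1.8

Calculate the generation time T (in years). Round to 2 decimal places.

lx = nx/n0 = nx/250: 1, 0.88, 0.712, 0.572, 0.5
lx·mx: 0, 2.816, 1.9224, 1.8876, 0.9 → R0 = 7.526
x·lx·mx: 0, 2.816, 3.8448, 5.6628, 3.6 → Σ = 15.9236
T = 15.9236 / 7.526 = 2.115812… → 2.12

2.12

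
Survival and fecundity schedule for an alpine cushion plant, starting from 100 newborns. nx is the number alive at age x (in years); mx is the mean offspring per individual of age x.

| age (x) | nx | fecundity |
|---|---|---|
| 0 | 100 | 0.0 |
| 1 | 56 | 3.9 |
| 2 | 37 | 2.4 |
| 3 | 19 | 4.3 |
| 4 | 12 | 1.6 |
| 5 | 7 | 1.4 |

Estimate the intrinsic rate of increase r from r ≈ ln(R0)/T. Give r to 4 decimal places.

lx = nx/n0 = nx/100: 1, 0.56, 0.37, 0.19, 0.12, 0.07
R0 = Σ lx·mx = 0 + 2.184 + 0.888 + 0.817 + 0.192 + 0.098 = 4.179
Σ x·lx·mx = 7.669; T = 7.669/4.179 = 1.83513…
r ≈ ln(R0)/T = ln(4.179)/1.83513… = 0.779276… → 0.7793

0.7793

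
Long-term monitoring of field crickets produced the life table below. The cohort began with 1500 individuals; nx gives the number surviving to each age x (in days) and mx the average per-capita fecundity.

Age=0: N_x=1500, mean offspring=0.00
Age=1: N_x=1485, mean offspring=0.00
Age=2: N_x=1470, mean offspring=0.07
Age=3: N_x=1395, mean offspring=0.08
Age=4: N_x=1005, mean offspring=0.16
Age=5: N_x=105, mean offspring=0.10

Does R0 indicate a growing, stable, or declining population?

lx = nx/n0 = nx/1500: 1, 0.99, 0.98, 0.93, 0.67, 0.07
R0 = Σ lx·mx = 0 + 0 + 0.0686 + 0.0744 + 0.1072 + 0.007 = 0.2572
R0 < 1, so the population is declining.

declining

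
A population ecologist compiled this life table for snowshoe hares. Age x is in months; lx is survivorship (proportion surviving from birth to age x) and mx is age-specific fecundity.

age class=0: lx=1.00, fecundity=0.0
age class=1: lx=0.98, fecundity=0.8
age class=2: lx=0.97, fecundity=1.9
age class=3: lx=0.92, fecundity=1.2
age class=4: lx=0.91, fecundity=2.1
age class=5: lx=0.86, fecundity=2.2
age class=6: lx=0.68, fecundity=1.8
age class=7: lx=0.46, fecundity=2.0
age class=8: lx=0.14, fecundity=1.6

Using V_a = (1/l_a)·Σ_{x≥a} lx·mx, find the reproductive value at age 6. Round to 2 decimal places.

lx·mx for x ≥ 6: 1.224, 0.92, 0.224 → sum = 2.368
V_6 = 2.368 / l_6 = 2.368 / 0.68 = 3.482353… → 3.48

3.48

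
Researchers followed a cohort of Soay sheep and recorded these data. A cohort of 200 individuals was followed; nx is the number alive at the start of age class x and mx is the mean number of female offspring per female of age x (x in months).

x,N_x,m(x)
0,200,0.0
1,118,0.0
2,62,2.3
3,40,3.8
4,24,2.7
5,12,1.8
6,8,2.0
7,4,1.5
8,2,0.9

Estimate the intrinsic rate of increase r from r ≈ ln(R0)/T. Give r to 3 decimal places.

0.226

lx = nx/n0 = nx/200: 1, 0.59, 0.31, 0.2, 0.12, 0.06, 0.04, 0.02, 0.01
R0 = Σ lx·mx = 0 + 0 + 0.713 + 0.76 + 0.324 + 0.108 + 0.08 + 0.03 + 0.009 = 2.024
Σ x·lx·mx = 6.304; T = 6.304/2.024 = 3.11462…
r ≈ ln(R0)/T = ln(2.024)/3.11462… = 0.22638… → 0.226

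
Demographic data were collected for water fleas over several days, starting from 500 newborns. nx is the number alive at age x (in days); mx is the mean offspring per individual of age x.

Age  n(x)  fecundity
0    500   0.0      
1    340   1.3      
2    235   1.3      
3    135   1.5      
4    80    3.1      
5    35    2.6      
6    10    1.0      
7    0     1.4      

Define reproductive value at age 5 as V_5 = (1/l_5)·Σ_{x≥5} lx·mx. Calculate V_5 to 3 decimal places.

lx = nx/n0 = nx/500: 1, 0.68, 0.47, 0.27, 0.16, 0.07, 0.02, 0
lx·mx for x ≥ 5: 0.182, 0.02, 0 → sum = 0.202
V_5 = 0.202 / l_5 = 0.202 / 0.07 = 2.885714… → 2.886

2.886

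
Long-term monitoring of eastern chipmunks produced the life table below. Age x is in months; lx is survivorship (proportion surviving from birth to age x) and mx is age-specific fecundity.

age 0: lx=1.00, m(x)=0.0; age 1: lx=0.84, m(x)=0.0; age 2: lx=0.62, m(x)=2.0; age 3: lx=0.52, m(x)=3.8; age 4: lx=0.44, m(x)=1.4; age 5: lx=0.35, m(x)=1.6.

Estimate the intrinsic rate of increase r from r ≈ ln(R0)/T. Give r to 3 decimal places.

0.475

R0 = Σ lx·mx = 0 + 0 + 1.24 + 1.976 + 0.616 + 0.56 = 4.392
Σ x·lx·mx = 13.672; T = 13.672/4.392 = 3.11293…
r ≈ ln(R0)/T = ln(4.392)/3.11293… = 0.47537… → 0.475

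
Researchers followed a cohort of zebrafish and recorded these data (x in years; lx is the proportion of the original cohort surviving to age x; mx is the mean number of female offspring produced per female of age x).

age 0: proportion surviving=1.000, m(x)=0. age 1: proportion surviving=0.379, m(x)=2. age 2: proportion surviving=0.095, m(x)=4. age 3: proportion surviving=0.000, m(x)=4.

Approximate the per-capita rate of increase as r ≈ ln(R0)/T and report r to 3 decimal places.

R0 = Σ lx·mx = 0 + 0.758 + 0.38 + 0 = 1.138
Σ x·lx·mx = 1.518; T = 1.518/1.138 = 1.33392…
r ≈ ln(R0)/T = ln(1.138)/1.33392… = 0.09691… → 0.097

0.097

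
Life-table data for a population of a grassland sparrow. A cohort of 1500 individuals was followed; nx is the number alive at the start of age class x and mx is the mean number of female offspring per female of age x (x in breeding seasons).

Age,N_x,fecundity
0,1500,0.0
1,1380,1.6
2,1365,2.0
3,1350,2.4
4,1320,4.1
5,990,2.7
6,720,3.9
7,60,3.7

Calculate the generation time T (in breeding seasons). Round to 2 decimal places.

lx = nx/n0 = nx/1500: 1, 0.92, 0.91, 0.9, 0.88, 0.66, 0.48, 0.04
lx·mx: 0, 1.472, 1.82, 2.16, 3.608, 1.782, 1.872, 0.148 → R0 = 12.862
x·lx·mx: 0, 1.472, 3.64, 6.48, 14.432, 8.91, 11.232, 1.036 → Σ = 47.202
T = 47.202 / 12.862 = 3.66988… → 3.67

3.67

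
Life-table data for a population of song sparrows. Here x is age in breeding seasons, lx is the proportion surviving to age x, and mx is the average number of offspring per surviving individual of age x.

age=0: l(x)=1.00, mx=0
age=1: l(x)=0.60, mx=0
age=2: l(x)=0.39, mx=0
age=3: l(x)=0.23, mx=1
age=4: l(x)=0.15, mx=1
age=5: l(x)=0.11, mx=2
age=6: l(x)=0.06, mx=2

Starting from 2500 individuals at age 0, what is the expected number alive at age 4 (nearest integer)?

Expected survivors = N0 · l_4 = 2500 × 0.15 = 375 → 375

375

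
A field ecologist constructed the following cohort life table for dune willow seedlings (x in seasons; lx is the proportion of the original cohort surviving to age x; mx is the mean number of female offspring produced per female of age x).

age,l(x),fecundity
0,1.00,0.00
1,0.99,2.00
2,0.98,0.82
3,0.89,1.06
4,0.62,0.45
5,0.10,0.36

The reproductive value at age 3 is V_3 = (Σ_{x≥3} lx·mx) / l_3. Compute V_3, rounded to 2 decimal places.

1.41

lx·mx for x ≥ 3: 0.9434, 0.279, 0.036 → sum = 1.2584
V_3 = 1.2584 / l_3 = 1.2584 / 0.89 = 1.413933… → 1.41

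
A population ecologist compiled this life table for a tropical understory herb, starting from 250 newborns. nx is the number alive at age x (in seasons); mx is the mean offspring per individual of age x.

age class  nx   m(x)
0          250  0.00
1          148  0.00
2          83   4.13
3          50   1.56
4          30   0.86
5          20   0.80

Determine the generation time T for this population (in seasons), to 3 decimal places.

lx = nx/n0 = nx/250: 1, 0.592, 0.332, 0.2, 0.12, 0.08
lx·mx: 0, 0, 1.37116, 0.312, 0.1032, 0.064 → R0 = 1.85036
x·lx·mx: 0, 0, 2.74232, 0.936, 0.4128, 0.32 → Σ = 4.41112
T = 4.41112 / 1.85036 = 2.383925… → 2.384

2.384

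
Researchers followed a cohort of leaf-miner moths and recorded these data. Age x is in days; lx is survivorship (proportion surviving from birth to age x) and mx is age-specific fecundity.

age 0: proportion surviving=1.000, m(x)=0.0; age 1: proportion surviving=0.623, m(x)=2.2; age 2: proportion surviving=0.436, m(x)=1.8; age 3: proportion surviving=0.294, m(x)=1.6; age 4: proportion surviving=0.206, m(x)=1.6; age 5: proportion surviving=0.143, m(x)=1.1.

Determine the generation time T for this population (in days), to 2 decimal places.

lx·mx: 0, 1.3706, 0.7848, 0.4704, 0.3296, 0.1573 → R0 = 3.1127
x·lx·mx: 0, 1.3706, 1.5696, 1.4112, 1.3184, 0.7865 → Σ = 6.4563
T = 6.4563 / 3.1127 = 2.07418… → 2.07

2.07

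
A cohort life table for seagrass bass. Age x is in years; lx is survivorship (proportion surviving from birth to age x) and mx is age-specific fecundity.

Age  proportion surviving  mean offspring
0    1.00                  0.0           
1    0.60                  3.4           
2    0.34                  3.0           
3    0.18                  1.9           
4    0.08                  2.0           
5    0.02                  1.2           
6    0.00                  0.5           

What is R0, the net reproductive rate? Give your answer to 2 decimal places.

lx·mx by age: 0, 2.04, 1.02, 0.342, 0.16, 0.024, 0
R0 = Σ lx·mx = 3.586 → 3.59

3.59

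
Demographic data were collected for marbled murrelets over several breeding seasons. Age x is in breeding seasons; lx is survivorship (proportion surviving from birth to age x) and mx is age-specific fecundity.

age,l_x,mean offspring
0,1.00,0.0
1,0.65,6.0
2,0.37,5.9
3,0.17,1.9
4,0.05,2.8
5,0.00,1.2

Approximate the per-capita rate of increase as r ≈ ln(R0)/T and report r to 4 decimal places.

1.2556

R0 = Σ lx·mx = 0 + 3.9 + 2.183 + 0.323 + 0.14 + 0 = 6.546
Σ x·lx·mx = 9.795; T = 9.795/6.546 = 1.49633…
r ≈ ln(R0)/T = ln(6.546)/1.49633… = 1.255639… → 1.2556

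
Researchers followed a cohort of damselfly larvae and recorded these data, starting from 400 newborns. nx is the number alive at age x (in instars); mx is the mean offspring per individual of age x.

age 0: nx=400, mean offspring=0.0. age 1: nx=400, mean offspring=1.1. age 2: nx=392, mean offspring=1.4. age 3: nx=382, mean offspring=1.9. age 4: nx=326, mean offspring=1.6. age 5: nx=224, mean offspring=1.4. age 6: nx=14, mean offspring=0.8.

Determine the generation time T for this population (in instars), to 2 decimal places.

lx = nx/n0 = nx/400: 1, 1, 0.98, 0.955, 0.815, 0.56, 0.035
lx·mx: 0, 1.1, 1.372, 1.8145, 1.304, 0.784, 0.028 → R0 = 6.4025
x·lx·mx: 0, 1.1, 2.744, 5.4435, 5.216, 3.92, 0.168 → Σ = 18.5915
T = 18.5915 / 6.4025 = 2.903788… → 2.90

2.90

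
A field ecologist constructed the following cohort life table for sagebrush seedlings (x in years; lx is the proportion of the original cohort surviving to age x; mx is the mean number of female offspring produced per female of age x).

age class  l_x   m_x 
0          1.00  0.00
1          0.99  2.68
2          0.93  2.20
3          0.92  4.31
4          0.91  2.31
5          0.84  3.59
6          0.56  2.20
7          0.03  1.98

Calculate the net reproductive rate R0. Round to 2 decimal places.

lx·mx by age: 0, 2.6532, 2.046, 3.9652, 2.1021, 3.0156, 1.232, 0.0594
R0 = Σ lx·mx = 15.0735 → 15.07

15.07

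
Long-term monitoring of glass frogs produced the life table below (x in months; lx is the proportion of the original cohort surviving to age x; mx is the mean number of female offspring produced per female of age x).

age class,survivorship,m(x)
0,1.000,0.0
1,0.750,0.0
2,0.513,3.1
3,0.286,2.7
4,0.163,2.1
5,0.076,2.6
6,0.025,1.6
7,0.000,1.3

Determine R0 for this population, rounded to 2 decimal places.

2.94

lx·mx by age: 0, 0, 1.5903, 0.7722, 0.3423, 0.1976, 0.04, 0
R0 = Σ lx·mx = 2.9424 → 2.94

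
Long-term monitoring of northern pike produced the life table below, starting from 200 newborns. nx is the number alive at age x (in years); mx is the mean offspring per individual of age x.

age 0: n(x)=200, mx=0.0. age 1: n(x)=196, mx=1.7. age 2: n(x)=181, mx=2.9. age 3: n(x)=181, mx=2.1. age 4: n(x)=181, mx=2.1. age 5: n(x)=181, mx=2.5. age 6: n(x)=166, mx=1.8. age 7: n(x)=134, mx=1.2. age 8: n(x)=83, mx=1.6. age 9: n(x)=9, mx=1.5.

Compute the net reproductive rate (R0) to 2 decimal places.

lx = nx/n0 = nx/200: 1, 0.98, 0.905, 0.905, 0.905, 0.905, 0.83, 0.67, 0.415, 0.045
lx·mx by age: 0, 1.666, 2.6245, 1.9005, 1.9005, 2.2625, 1.494, 0.804, 0.664, 0.0675
R0 = Σ lx·mx = 13.3835 → 13.38

13.38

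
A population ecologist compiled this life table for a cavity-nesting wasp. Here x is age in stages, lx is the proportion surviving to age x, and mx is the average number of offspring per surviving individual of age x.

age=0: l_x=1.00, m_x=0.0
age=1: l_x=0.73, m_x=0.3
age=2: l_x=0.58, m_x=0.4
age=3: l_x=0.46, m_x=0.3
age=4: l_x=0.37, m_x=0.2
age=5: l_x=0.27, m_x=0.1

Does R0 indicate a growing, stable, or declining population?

R0 = Σ lx·mx = 0 + 0.219 + 0.232 + 0.138 + 0.074 + 0.027 = 0.69
R0 < 1, so the population is declining.

declining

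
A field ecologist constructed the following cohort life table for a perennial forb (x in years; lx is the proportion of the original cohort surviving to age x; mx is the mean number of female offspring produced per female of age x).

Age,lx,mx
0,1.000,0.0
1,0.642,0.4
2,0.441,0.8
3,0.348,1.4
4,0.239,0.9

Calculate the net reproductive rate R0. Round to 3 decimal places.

lx·mx by age: 0, 0.2568, 0.3528, 0.4872, 0.2151
R0 = Σ lx·mx = 1.3119 → 1.312

1.312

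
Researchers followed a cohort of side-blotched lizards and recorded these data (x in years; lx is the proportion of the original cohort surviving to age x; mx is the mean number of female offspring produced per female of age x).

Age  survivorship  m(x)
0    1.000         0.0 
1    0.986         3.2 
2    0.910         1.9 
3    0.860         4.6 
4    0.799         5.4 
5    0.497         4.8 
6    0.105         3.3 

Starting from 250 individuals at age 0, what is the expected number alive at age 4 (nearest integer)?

200

Expected survivors = N0 · l_4 = 250 × 0.799 = 199.75 → 200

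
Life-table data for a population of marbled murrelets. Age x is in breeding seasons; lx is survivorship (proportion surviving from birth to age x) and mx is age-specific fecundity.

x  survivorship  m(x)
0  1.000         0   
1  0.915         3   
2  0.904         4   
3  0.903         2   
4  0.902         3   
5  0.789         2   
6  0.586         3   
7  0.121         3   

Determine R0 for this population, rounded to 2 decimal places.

14.57

lx·mx by age: 0, 2.745, 3.616, 1.806, 2.706, 1.578, 1.758, 0.363
R0 = Σ lx·mx = 14.572 → 14.57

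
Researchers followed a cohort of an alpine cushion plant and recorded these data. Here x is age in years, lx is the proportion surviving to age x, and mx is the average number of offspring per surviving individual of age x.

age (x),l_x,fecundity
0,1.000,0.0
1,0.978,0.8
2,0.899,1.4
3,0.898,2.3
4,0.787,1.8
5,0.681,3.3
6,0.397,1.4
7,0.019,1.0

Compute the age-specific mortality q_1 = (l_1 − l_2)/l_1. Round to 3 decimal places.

0.081

q_1 = (l_1 − l_2) / l_1 = (0.978 − 0.899) / 0.978
     = 0.079 / 0.978 = 0.080777… → 0.081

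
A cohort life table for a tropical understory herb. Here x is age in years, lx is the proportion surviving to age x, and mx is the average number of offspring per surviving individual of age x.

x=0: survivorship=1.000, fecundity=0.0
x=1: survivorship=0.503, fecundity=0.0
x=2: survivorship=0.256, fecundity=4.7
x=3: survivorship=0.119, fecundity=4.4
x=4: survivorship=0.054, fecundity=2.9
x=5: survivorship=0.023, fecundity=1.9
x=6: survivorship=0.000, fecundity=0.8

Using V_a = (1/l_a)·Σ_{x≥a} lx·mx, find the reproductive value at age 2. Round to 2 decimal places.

7.53

lx·mx for x ≥ 2: 1.2032, 0.5236, 0.1566, 0.0437, 0 → sum = 1.9271
V_2 = 1.9271 / l_2 = 1.9271 / 0.256 = 7.527734… → 7.53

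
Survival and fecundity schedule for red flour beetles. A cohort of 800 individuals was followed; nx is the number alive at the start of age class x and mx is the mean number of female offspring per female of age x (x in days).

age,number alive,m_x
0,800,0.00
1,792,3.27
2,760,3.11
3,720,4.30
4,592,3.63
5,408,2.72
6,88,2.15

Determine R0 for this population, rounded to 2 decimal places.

14.37

lx = nx/n0 = nx/800: 1, 0.99, 0.95, 0.9, 0.74, 0.51, 0.11
lx·mx by age: 0, 3.2373, 2.9545, 3.87, 2.6862, 1.3872, 0.2365
R0 = Σ lx·mx = 14.3717 → 14.37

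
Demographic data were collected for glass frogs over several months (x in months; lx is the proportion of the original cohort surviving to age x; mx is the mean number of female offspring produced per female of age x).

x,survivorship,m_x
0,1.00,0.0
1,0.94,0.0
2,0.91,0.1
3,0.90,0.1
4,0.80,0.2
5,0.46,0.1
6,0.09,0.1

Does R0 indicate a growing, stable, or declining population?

R0 = Σ lx·mx = 0 + 0 + 0.091 + 0.09 + 0.16 + 0.046 + 0.009 = 0.396
R0 < 1, so the population is declining.

declining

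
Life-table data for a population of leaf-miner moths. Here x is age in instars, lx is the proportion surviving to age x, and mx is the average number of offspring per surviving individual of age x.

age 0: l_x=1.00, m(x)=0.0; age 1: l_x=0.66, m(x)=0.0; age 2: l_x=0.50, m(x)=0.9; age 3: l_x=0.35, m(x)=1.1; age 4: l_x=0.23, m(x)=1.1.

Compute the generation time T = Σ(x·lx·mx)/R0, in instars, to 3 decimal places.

2.819

lx·mx: 0, 0, 0.45, 0.385, 0.253 → R0 = 1.088
x·lx·mx: 0, 0, 0.9, 1.155, 1.012 → Σ = 3.067
T = 3.067 / 1.088 = 2.818934… → 2.819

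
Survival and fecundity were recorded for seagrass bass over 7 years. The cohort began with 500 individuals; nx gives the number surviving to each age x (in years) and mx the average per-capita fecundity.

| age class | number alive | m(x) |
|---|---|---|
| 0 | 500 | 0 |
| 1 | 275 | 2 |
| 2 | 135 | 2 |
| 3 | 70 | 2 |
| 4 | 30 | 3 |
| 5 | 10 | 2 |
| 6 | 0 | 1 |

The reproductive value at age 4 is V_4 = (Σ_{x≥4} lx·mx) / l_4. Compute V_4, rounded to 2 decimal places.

lx = nx/n0 = nx/500: 1, 0.55, 0.27, 0.14, 0.06, 0.02, 0
lx·mx for x ≥ 4: 0.18, 0.04, 0 → sum = 0.22
V_4 = 0.22 / l_4 = 0.22 / 0.06 = 3.666667… → 3.67

3.67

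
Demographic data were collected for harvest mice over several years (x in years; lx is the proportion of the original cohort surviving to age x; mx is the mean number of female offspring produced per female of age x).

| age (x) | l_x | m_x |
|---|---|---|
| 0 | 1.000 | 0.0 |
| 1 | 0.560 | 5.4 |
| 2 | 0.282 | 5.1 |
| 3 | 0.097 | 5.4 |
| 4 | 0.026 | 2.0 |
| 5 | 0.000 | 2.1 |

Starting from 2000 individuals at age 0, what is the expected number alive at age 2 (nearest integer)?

564

Expected survivors = N0 · l_2 = 2000 × 0.282 = 564 → 564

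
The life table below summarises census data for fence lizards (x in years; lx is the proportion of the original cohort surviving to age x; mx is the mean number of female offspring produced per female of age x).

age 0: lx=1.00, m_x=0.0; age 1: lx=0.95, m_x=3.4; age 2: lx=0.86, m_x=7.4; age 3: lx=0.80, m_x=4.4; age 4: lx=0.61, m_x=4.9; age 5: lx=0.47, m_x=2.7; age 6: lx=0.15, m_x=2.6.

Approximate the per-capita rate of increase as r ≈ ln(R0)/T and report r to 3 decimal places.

R0 = Σ lx·mx = 0 + 3.23 + 6.364 + 3.52 + 2.989 + 1.269 + 0.39 = 17.762
Σ x·lx·mx = 47.159; T = 47.159/17.762 = 2.65505…
r ≈ ln(R0)/T = ln(17.762)/2.65505… = 1.08362… → 1.084

1.084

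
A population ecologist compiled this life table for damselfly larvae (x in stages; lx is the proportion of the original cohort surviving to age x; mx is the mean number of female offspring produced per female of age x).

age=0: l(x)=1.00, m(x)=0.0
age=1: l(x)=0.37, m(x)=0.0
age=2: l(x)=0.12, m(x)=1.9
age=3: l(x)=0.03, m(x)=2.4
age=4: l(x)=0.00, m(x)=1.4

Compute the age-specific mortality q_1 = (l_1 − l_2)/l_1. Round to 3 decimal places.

q_1 = (l_1 − l_2) / l_1 = (0.37 − 0.12) / 0.37
     = 0.25 / 0.37 = 0.675676… → 0.676

0.676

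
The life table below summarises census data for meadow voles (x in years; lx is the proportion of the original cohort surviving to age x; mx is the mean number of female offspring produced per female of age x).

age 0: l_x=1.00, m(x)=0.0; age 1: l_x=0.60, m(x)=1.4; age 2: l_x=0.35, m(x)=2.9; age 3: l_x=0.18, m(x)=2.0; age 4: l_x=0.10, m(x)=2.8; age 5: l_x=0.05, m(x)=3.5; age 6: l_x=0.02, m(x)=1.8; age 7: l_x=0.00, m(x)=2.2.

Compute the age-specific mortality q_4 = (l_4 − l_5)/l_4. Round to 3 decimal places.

0.500

q_4 = (l_4 − l_5) / l_4 = (0.1 − 0.05) / 0.1
     = 0.05 / 0.1 = 0.5 → 0.500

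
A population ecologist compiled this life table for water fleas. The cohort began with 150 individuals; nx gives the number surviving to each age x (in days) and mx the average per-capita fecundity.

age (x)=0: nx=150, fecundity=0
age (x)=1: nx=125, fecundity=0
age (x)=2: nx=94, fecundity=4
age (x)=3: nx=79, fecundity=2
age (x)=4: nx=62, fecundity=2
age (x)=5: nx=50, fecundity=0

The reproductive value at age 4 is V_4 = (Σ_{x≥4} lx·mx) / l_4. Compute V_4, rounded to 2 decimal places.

2.00

lx = nx/n0 = nx/150: 1, 0.83333…, 0.62667…, 0.52667…, 0.41333…, 0.33333…
lx·mx for x ≥ 4: 0.826667…, 0 → sum = 0.826667…
V_4 = 0.826667… / l_4 = 0.826667… / 0.413333… = 2 → 2.00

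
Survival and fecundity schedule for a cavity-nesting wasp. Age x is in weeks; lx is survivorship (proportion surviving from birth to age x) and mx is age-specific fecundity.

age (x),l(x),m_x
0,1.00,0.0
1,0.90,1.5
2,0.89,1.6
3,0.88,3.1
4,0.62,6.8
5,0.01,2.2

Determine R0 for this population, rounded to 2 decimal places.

lx·mx by age: 0, 1.35, 1.424, 2.728, 4.216, 0.022
R0 = Σ lx·mx = 9.74 → 9.74

9.74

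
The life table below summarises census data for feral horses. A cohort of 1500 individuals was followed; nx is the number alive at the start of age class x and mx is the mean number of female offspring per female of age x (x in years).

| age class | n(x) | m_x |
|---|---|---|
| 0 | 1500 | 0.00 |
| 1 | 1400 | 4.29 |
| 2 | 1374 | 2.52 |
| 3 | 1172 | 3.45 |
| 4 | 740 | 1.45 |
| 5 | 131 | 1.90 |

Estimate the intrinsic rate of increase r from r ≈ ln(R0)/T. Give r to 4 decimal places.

1.1109

lx = nx/n0 = nx/1500: 1, 0.93333…, 0.916, 0.78133…, 0.49333…, 0.08733…
R0 = Σ lx·mx = 0 + 4.004… + 2.30832 + 2.6956… + 0.71533… + 0.16593… = 9.889187…
Σ x·lx·mx = 20.39844…; T = 20.39844…/9.889187… = 2.0627…
r ≈ ln(R0)/T = ln(9.889187…)/2.0627… = 1.110894… → 1.1109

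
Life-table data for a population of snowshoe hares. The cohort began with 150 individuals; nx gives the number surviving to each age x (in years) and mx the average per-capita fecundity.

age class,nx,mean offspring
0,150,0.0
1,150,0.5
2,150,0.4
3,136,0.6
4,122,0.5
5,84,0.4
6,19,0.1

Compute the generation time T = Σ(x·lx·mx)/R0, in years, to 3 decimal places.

2.757

lx = nx/n0 = nx/150: 1, 1, 1, 0.90667…, 0.81333…, 0.56, 0.12667…
lx·mx: 0, 0.5, 0.4, 0.544…, 0.406667…, 0.224, 0.012667… → R0 = 2.087333…
x·lx·mx: 0, 0.5, 0.8, 1.632…, 1.626667…, 1.12, 0.076… → Σ = 5.754667…
T = 5.754667… / 2.087333… = 2.756947… → 2.757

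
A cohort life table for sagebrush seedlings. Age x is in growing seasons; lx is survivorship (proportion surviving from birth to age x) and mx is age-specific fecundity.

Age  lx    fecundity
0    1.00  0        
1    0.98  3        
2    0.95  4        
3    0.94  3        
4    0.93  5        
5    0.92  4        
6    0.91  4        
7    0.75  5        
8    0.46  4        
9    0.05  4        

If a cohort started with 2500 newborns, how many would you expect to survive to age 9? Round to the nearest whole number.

125

Expected survivors = N0 · l_9 = 2500 × 0.05 = 125 → 125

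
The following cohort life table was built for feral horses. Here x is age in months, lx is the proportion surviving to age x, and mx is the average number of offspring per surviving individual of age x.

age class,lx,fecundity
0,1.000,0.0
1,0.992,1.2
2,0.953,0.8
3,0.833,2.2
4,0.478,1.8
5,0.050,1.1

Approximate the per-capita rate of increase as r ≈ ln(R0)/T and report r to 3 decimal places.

0.610

R0 = Σ lx·mx = 0 + 1.1904 + 0.7624 + 1.8326 + 0.8604 + 0.055 = 4.7008
Σ x·lx·mx = 11.9296; T = 11.9296/4.7008 = 2.53778…
r ≈ ln(R0)/T = ln(4.7008)/2.53778… = 0.60988… → 0.610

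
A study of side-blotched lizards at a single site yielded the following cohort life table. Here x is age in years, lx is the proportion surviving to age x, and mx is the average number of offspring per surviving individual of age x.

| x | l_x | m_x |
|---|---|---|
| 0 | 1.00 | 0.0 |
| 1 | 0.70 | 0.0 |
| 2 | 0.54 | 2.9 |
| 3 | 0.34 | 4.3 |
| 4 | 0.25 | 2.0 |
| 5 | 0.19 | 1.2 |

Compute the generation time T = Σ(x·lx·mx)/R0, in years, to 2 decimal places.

lx·mx: 0, 0, 1.566, 1.462, 0.5, 0.228 → R0 = 3.756
x·lx·mx: 0, 0, 3.132, 4.386, 2, 1.14 → Σ = 10.658
T = 10.658 / 3.756 = 2.837593… → 2.84

2.84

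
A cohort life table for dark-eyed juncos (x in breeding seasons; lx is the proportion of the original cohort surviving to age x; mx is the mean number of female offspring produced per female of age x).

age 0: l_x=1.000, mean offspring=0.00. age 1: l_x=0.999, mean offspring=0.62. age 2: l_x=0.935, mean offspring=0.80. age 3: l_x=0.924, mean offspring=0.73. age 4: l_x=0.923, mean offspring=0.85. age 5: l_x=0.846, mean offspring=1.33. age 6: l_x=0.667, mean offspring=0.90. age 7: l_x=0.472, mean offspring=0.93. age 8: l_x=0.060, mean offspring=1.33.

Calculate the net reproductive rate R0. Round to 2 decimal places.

lx·mx by age: 0, 0.61938, 0.748, 0.67452, 0.78455, 1.12518, 0.6003, 0.43896, 0.0798
R0 = Σ lx·mx = 5.07069 → 5.07

5.07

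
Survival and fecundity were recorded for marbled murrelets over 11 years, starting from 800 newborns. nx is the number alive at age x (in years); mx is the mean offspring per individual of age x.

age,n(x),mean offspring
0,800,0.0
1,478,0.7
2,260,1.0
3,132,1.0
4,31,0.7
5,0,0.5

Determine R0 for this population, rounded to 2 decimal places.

lx = nx/n0 = nx/800: 1, 0.5975, 0.325, 0.165, 0.03875, 0
lx·mx by age: 0, 0.41825, 0.325, 0.165, 0.027125, 0
R0 = Σ lx·mx = 0.935375 → 0.94

0.94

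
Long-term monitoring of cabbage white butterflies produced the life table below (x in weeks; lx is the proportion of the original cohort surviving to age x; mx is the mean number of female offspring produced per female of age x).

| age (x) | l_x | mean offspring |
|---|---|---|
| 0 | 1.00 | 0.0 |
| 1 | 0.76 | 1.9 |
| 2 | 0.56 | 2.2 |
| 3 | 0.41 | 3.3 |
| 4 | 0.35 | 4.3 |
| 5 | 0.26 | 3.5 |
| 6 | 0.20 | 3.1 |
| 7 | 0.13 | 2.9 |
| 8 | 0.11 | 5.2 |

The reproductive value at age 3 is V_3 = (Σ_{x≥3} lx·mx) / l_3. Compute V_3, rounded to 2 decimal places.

13.02

lx·mx for x ≥ 3: 1.353, 1.505, 0.91, 0.62, 0.377, 0.572 → sum = 5.337
V_3 = 5.337 / l_3 = 5.337 / 0.41 = 13.017073… → 13.02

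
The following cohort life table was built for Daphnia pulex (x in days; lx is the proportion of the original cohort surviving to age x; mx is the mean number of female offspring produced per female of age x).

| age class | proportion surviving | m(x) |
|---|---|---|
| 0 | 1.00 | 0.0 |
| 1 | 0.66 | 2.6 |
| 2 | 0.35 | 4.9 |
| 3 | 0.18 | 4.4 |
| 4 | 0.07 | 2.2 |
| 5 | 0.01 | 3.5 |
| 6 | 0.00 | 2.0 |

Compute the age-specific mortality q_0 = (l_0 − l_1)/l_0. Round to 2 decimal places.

0.34

q_0 = (l_0 − l_1) / l_0 = (1 − 0.66) / 1
     = 0.34 / 1 = 0.34 → 0.34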